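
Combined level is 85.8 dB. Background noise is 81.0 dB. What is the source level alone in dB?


Given values:
  L_total = 85.8 dB, L_bg = 81.0 dB
Formula: L_source = 10 * log10(10^(L_total/10) - 10^(L_bg/10))
Convert to linear:
  10^(85.8/10) = 380189396.3206
  10^(81.0/10) = 125892541.1794
Difference: 380189396.3206 - 125892541.1794 = 254296855.1412
L_source = 10 * log10(254296855.1412) = 84.05

84.05 dB


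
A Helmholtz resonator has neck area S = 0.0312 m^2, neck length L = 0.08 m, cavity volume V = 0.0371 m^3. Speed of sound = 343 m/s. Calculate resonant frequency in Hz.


Given values:
  S = 0.0312 m^2, L = 0.08 m, V = 0.0371 m^3, c = 343 m/s
Formula: f = (c / (2*pi)) * sqrt(S / (V * L))
Compute V * L = 0.0371 * 0.08 = 0.002968
Compute S / (V * L) = 0.0312 / 0.002968 = 10.5121
Compute sqrt(10.5121) = 3.242237
Compute c / (2*pi) = 343 / 6.283185 = 54.590148
f = 54.590148 * 3.242237 = 176.99

176.99 Hz


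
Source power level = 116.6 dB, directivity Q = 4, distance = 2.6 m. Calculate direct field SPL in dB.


Given values:
  Lw = 116.6 dB, Q = 4, r = 2.6 m
Formula: SPL = Lw + 10 * log10(Q / (4 * pi * r^2))
Compute 4 * pi * r^2 = 4 * pi * 2.6^2 = 84.9487
Compute Q / denom = 4 / 84.9487 = 0.04708724
Compute 10 * log10(0.04708724) = -13.271
SPL = 116.6 + (-13.271) = 103.33

103.33 dB


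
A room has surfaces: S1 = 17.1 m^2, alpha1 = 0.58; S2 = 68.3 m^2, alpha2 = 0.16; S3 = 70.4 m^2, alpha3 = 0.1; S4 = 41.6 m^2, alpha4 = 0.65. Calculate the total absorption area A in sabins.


Given surfaces:
  Surface 1: 17.1 * 0.58 = 9.918
  Surface 2: 68.3 * 0.16 = 10.928
  Surface 3: 70.4 * 0.1 = 7.04
  Surface 4: 41.6 * 0.65 = 27.04
Formula: A = sum(Si * alpha_i)
A = 9.918 + 10.928 + 7.04 + 27.04
A = 54.93

54.93 sabins


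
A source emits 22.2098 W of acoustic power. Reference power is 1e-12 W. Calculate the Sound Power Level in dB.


Given values:
  W = 22.2098 W
  W_ref = 1e-12 W
Formula: SWL = 10 * log10(W / W_ref)
Compute ratio: W / W_ref = 22209800000000
Compute log10: log10(22209800000000) = 13.346545
Multiply: SWL = 10 * 13.346545 = 133.47

133.47 dB


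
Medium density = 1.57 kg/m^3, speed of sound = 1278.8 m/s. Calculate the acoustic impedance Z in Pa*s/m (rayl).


Given values:
  rho = 1.57 kg/m^3
  c = 1278.8 m/s
Formula: Z = rho * c
Z = 1.57 * 1278.8
Z = 2007.72

2007.72 rayl


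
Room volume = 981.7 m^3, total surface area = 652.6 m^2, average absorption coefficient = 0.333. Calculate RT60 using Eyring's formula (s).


Given values:
  V = 981.7 m^3, S = 652.6 m^2, alpha = 0.333
Formula: RT60 = 0.161 * V / (-S * ln(1 - alpha))
Compute ln(1 - 0.333) = ln(0.667) = -0.404965
Denominator: -652.6 * -0.404965 = 264.2802
Numerator: 0.161 * 981.7 = 158.0537
RT60 = 158.0537 / 264.2802 = 0.598

0.598 s


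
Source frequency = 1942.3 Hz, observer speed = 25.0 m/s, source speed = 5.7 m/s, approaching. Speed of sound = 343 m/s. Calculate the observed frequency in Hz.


Given values:
  f_s = 1942.3 Hz, v_o = 25.0 m/s, v_s = 5.7 m/s
  Direction: approaching
Formula: f_o = f_s * (c + v_o) / (c - v_s)
Numerator: c + v_o = 343 + 25.0 = 368.0
Denominator: c - v_s = 343 - 5.7 = 337.3
f_o = 1942.3 * 368.0 / 337.3 = 2119.08

2119.08 Hz


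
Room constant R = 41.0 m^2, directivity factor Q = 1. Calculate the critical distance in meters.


Given values:
  R = 41.0 m^2, Q = 1
Formula: d_c = 0.141 * sqrt(Q * R)
Compute Q * R = 1 * 41.0 = 41.0
Compute sqrt(41.0) = 6.4031
d_c = 0.141 * 6.4031 = 0.903

0.903 m


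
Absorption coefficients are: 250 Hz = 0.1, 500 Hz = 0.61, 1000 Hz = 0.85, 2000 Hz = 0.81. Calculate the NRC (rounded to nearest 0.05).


Given values:
  a_250 = 0.1, a_500 = 0.61
  a_1000 = 0.85, a_2000 = 0.81
Formula: NRC = (a250 + a500 + a1000 + a2000) / 4
Sum = 0.1 + 0.61 + 0.85 + 0.81 = 2.37
NRC = 2.37 / 4 = 0.5925
Rounded to nearest 0.05: 0.6

0.6


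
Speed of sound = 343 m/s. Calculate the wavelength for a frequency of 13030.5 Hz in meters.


Given values:
  c = 343 m/s, f = 13030.5 Hz
Formula: lambda = c / f
lambda = 343 / 13030.5
lambda = 0.0263

0.0263 m


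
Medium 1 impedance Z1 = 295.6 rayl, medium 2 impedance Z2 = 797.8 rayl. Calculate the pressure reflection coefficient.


Given values:
  Z1 = 295.6 rayl, Z2 = 797.8 rayl
Formula: R = (Z2 - Z1) / (Z2 + Z1)
Numerator: Z2 - Z1 = 797.8 - 295.6 = 502.2
Denominator: Z2 + Z1 = 797.8 + 295.6 = 1093.4
R = 502.2 / 1093.4 = 0.4593

0.4593


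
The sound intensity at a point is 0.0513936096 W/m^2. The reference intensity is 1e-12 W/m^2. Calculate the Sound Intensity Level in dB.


Given values:
  I = 0.0513936096 W/m^2
  I_ref = 1e-12 W/m^2
Formula: SIL = 10 * log10(I / I_ref)
Compute ratio: I / I_ref = 51393609600
Compute log10: log10(51393609600) = 10.710909
Multiply: SIL = 10 * 10.710909 = 107.11

107.11 dB


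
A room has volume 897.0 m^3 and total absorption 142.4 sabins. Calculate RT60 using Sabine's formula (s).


Given values:
  V = 897.0 m^3
  A = 142.4 sabins
Formula: RT60 = 0.161 * V / A
Numerator: 0.161 * 897.0 = 144.417
RT60 = 144.417 / 142.4 = 1.014

1.014 s


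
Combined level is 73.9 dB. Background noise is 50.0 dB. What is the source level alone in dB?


Given values:
  L_total = 73.9 dB, L_bg = 50.0 dB
Formula: L_source = 10 * log10(10^(L_total/10) - 10^(L_bg/10))
Convert to linear:
  10^(73.9/10) = 24547089.1569
  10^(50.0/10) = 100000.0
Difference: 24547089.1569 - 100000.0 = 24447089.1569
L_source = 10 * log10(24447089.1569) = 73.88

73.88 dB


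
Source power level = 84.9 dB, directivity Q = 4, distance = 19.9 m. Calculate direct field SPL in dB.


Given values:
  Lw = 84.9 dB, Q = 4, r = 19.9 m
Formula: SPL = Lw + 10 * log10(Q / (4 * pi * r^2))
Compute 4 * pi * r^2 = 4 * pi * 19.9^2 = 4976.4084
Compute Q / denom = 4 / 4976.4084 = 0.00080379
Compute 10 * log10(0.00080379) = -30.9486
SPL = 84.9 + (-30.9486) = 53.95

53.95 dB


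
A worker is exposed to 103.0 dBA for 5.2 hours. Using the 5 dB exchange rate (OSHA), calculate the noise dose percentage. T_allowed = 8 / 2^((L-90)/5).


Given values:
  L = 103.0 dBA, T = 5.2 hours
Formula: T_allowed = 8 / 2^((L - 90) / 5)
Compute exponent: (103.0 - 90) / 5 = 2.6
Compute 2^(2.6) = 6.062866
T_allowed = 8 / 6.062866 = 1.319508 hours
Dose = (T / T_allowed) * 100
Dose = (5.2 / 1.319508) * 100 = 394.09

394.09 %


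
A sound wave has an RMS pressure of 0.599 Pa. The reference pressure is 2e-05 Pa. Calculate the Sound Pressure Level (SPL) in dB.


Given values:
  p = 0.599 Pa
  p_ref = 2e-05 Pa
Formula: SPL = 20 * log10(p / p_ref)
Compute ratio: p / p_ref = 0.599 / 2e-05 = 29950
Compute log10: log10(29950) = 4.476397
Multiply: SPL = 20 * 4.476397 = 89.53

89.53 dB


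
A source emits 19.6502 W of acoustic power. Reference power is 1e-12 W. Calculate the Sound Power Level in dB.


Given values:
  W = 19.6502 W
  W_ref = 1e-12 W
Formula: SWL = 10 * log10(W / W_ref)
Compute ratio: W / W_ref = 19650200000000
Compute log10: log10(19650200000000) = 13.293367
Multiply: SWL = 10 * 13.293367 = 132.93

132.93 dB


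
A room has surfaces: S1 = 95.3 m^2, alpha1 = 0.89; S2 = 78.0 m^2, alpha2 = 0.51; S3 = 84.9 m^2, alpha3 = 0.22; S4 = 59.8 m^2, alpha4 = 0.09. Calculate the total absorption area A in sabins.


Given surfaces:
  Surface 1: 95.3 * 0.89 = 84.817
  Surface 2: 78.0 * 0.51 = 39.78
  Surface 3: 84.9 * 0.22 = 18.678
  Surface 4: 59.8 * 0.09 = 5.382
Formula: A = sum(Si * alpha_i)
A = 84.817 + 39.78 + 18.678 + 5.382
A = 148.66

148.66 sabins


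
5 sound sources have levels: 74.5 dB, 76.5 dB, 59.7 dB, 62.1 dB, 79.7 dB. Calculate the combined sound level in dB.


Formula: L_total = 10 * log10( sum(10^(Li/10)) )
  Source 1: 10^(74.5/10) = 28183829.3126
  Source 2: 10^(76.5/10) = 44668359.2151
  Source 3: 10^(59.7/10) = 933254.3008
  Source 4: 10^(62.1/10) = 1621810.0974
  Source 5: 10^(79.7/10) = 93325430.0797
Sum of linear values = 168732683.0056
L_total = 10 * log10(168732683.0056) = 82.27

82.27 dB


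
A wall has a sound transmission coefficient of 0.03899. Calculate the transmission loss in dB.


Given values:
  tau = 0.03899
Formula: TL = 10 * log10(1 / tau)
Compute 1 / tau = 1 / 0.03899 = 25.6476
Compute log10(25.6476) = 1.409047
TL = 10 * 1.409047 = 14.09

14.09 dB


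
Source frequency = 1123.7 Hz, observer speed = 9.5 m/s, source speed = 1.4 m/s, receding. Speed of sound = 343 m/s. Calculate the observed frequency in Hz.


Given values:
  f_s = 1123.7 Hz, v_o = 9.5 m/s, v_s = 1.4 m/s
  Direction: receding
Formula: f_o = f_s * (c - v_o) / (c + v_s)
Numerator: c - v_o = 343 - 9.5 = 333.5
Denominator: c + v_s = 343 + 1.4 = 344.4
f_o = 1123.7 * 333.5 / 344.4 = 1088.14

1088.14 Hz


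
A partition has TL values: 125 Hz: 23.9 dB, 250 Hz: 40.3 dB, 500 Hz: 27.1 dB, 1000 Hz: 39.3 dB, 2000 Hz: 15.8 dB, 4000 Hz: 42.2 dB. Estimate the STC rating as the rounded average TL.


Given TL values at each frequency:
  125 Hz: 23.9 dB
  250 Hz: 40.3 dB
  500 Hz: 27.1 dB
  1000 Hz: 39.3 dB
  2000 Hz: 15.8 dB
  4000 Hz: 42.2 dB
Formula: STC ~ round(average of TL values)
Sum = 23.9 + 40.3 + 27.1 + 39.3 + 15.8 + 42.2 = 188.6
Average = 188.6 / 6 = 31.43
Rounded: 31

31


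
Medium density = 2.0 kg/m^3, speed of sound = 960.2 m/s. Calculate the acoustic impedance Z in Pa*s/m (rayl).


Given values:
  rho = 2.0 kg/m^3
  c = 960.2 m/s
Formula: Z = rho * c
Z = 2.0 * 960.2
Z = 1920.4

1920.4 rayl


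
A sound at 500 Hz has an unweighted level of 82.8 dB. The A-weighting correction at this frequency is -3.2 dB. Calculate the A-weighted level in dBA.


Given values:
  SPL = 82.8 dB
  A-weighting at 500 Hz = -3.2 dB
Formula: L_A = SPL + A_weight
L_A = 82.8 + (-3.2)
L_A = 79.6

79.6 dBA


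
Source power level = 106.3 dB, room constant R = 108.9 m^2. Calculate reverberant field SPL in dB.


Given values:
  Lw = 106.3 dB, R = 108.9 m^2
Formula: SPL = Lw + 10 * log10(4 / R)
Compute 4 / R = 4 / 108.9 = 0.036731
Compute 10 * log10(0.036731) = -14.3497
SPL = 106.3 + (-14.3497) = 91.95

91.95 dB


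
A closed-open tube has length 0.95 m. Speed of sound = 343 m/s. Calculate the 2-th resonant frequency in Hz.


Given values:
  Tube type: closed-open, L = 0.95 m, c = 343 m/s, n = 2
Formula: f_n = (2n - 1) * c / (4 * L)
Compute 2n - 1 = 2*2 - 1 = 3
Compute 4 * L = 4 * 0.95 = 3.8
f = 3 * 343 / 3.8
f = 270.79

270.79 Hz


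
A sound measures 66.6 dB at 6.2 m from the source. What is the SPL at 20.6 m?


Given values:
  SPL1 = 66.6 dB, r1 = 6.2 m, r2 = 20.6 m
Formula: SPL2 = SPL1 - 20 * log10(r2 / r1)
Compute ratio: r2 / r1 = 20.6 / 6.2 = 3.3226
Compute log10: log10(3.3226) = 0.521478
Compute drop: 20 * 0.521478 = 10.4296
SPL2 = 66.6 - 10.4296 = 56.17

56.17 dB


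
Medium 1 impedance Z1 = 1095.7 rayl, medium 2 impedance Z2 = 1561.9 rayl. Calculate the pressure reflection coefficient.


Given values:
  Z1 = 1095.7 rayl, Z2 = 1561.9 rayl
Formula: R = (Z2 - Z1) / (Z2 + Z1)
Numerator: Z2 - Z1 = 1561.9 - 1095.7 = 466.2
Denominator: Z2 + Z1 = 1561.9 + 1095.7 = 2657.6
R = 466.2 / 2657.6 = 0.1754

0.1754


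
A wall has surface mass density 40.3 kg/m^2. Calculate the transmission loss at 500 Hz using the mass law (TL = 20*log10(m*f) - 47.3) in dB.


Given values:
  m = 40.3 kg/m^2, f = 500 Hz
Formula: TL = 20 * log10(m * f) - 47.3
Compute m * f = 40.3 * 500 = 20150.0
Compute log10(20150.0) = 4.304275
Compute 20 * 4.304275 = 86.0855
TL = 86.0855 - 47.3 = 38.79

38.79 dB


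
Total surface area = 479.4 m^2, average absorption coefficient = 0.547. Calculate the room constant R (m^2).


Given values:
  S = 479.4 m^2, alpha = 0.547
Formula: R = S * alpha / (1 - alpha)
Numerator: 479.4 * 0.547 = 262.2318
Denominator: 1 - 0.547 = 0.453
R = 262.2318 / 0.453 = 578.88

578.88 m^2


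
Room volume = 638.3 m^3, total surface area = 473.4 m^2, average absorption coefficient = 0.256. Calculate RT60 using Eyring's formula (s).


Given values:
  V = 638.3 m^3, S = 473.4 m^2, alpha = 0.256
Formula: RT60 = 0.161 * V / (-S * ln(1 - alpha))
Compute ln(1 - 0.256) = ln(0.744) = -0.295714
Denominator: -473.4 * -0.295714 = 139.991
Numerator: 0.161 * 638.3 = 102.7663
RT60 = 102.7663 / 139.991 = 0.734

0.734 s


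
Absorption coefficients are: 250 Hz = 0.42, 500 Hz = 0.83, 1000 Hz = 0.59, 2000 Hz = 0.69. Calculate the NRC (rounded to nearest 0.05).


Given values:
  a_250 = 0.42, a_500 = 0.83
  a_1000 = 0.59, a_2000 = 0.69
Formula: NRC = (a250 + a500 + a1000 + a2000) / 4
Sum = 0.42 + 0.83 + 0.59 + 0.69 = 2.53
NRC = 2.53 / 4 = 0.6325
Rounded to nearest 0.05: 0.65

0.65


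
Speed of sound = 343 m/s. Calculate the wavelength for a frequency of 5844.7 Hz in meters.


Given values:
  c = 343 m/s, f = 5844.7 Hz
Formula: lambda = c / f
lambda = 343 / 5844.7
lambda = 0.0587

0.0587 m


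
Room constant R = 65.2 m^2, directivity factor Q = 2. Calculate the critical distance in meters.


Given values:
  R = 65.2 m^2, Q = 2
Formula: d_c = 0.141 * sqrt(Q * R)
Compute Q * R = 2 * 65.2 = 130.4
Compute sqrt(130.4) = 11.4193
d_c = 0.141 * 11.4193 = 1.61

1.61 m


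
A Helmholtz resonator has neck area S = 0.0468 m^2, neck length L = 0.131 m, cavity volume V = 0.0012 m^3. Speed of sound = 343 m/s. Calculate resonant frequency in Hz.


Given values:
  S = 0.0468 m^2, L = 0.131 m, V = 0.0012 m^3, c = 343 m/s
Formula: f = (c / (2*pi)) * sqrt(S / (V * L))
Compute V * L = 0.0012 * 0.131 = 0.0001572
Compute S / (V * L) = 0.0468 / 0.0001572 = 297.7099
Compute sqrt(297.7099) = 17.254272
Compute c / (2*pi) = 343 / 6.283185 = 54.590148
f = 54.590148 * 17.254272 = 941.91

941.91 Hz


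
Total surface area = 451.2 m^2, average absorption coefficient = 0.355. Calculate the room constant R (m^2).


Given values:
  S = 451.2 m^2, alpha = 0.355
Formula: R = S * alpha / (1 - alpha)
Numerator: 451.2 * 0.355 = 160.176
Denominator: 1 - 0.355 = 0.645
R = 160.176 / 0.645 = 248.33

248.33 m^2


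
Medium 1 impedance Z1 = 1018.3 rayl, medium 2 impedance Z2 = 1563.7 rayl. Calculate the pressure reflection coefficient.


Given values:
  Z1 = 1018.3 rayl, Z2 = 1563.7 rayl
Formula: R = (Z2 - Z1) / (Z2 + Z1)
Numerator: Z2 - Z1 = 1563.7 - 1018.3 = 545.4
Denominator: Z2 + Z1 = 1563.7 + 1018.3 = 2582.0
R = 545.4 / 2582.0 = 0.2112

0.2112


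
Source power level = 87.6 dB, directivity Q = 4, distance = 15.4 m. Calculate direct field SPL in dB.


Given values:
  Lw = 87.6 dB, Q = 4, r = 15.4 m
Formula: SPL = Lw + 10 * log10(Q / (4 * pi * r^2))
Compute 4 * pi * r^2 = 4 * pi * 15.4^2 = 2980.2405
Compute Q / denom = 4 / 2980.2405 = 0.00134217
Compute 10 * log10(0.00134217) = -28.7219
SPL = 87.6 + (-28.7219) = 58.88

58.88 dB


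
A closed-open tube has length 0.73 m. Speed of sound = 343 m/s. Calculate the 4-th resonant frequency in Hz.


Given values:
  Tube type: closed-open, L = 0.73 m, c = 343 m/s, n = 4
Formula: f_n = (2n - 1) * c / (4 * L)
Compute 2n - 1 = 2*4 - 1 = 7
Compute 4 * L = 4 * 0.73 = 2.92
f = 7 * 343 / 2.92
f = 822.26

822.26 Hz


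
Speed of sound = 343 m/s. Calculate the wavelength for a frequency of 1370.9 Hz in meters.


Given values:
  c = 343 m/s, f = 1370.9 Hz
Formula: lambda = c / f
lambda = 343 / 1370.9
lambda = 0.2502

0.2502 m


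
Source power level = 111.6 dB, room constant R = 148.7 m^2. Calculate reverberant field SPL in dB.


Given values:
  Lw = 111.6 dB, R = 148.7 m^2
Formula: SPL = Lw + 10 * log10(4 / R)
Compute 4 / R = 4 / 148.7 = 0.0269
Compute 10 * log10(0.0269) = -15.7025
SPL = 111.6 + (-15.7025) = 95.9

95.9 dB


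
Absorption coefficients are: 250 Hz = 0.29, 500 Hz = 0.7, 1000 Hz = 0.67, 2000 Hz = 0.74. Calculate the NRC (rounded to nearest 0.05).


Given values:
  a_250 = 0.29, a_500 = 0.7
  a_1000 = 0.67, a_2000 = 0.74
Formula: NRC = (a250 + a500 + a1000 + a2000) / 4
Sum = 0.29 + 0.7 + 0.67 + 0.74 = 2.4
NRC = 2.4 / 4 = 0.6
Rounded to nearest 0.05: 0.6

0.6


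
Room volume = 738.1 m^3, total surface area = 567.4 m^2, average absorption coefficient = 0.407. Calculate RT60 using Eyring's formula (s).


Given values:
  V = 738.1 m^3, S = 567.4 m^2, alpha = 0.407
Formula: RT60 = 0.161 * V / (-S * ln(1 - alpha))
Compute ln(1 - 0.407) = ln(0.593) = -0.522561
Denominator: -567.4 * -0.522561 = 296.5011
Numerator: 0.161 * 738.1 = 118.8341
RT60 = 118.8341 / 296.5011 = 0.401

0.401 s


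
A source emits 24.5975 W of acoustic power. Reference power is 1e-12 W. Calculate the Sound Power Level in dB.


Given values:
  W = 24.5975 W
  W_ref = 1e-12 W
Formula: SWL = 10 * log10(W / W_ref)
Compute ratio: W / W_ref = 24597500000000
Compute log10: log10(24597500000000) = 13.390891
Multiply: SWL = 10 * 13.390891 = 133.91

133.91 dB


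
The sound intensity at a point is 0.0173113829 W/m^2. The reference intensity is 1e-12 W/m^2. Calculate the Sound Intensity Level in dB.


Given values:
  I = 0.0173113829 W/m^2
  I_ref = 1e-12 W/m^2
Formula: SIL = 10 * log10(I / I_ref)
Compute ratio: I / I_ref = 17311382900
Compute log10: log10(17311382900) = 10.238332
Multiply: SIL = 10 * 10.238332 = 102.38

102.38 dB


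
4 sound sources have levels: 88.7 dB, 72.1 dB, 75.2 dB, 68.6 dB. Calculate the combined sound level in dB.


Formula: L_total = 10 * log10( sum(10^(Li/10)) )
  Source 1: 10^(88.7/10) = 741310241.3009
  Source 2: 10^(72.1/10) = 16218100.9736
  Source 3: 10^(75.2/10) = 33113112.1483
  Source 4: 10^(68.6/10) = 7244359.6007
Sum of linear values = 797885814.0235
L_total = 10 * log10(797885814.0235) = 89.02

89.02 dB


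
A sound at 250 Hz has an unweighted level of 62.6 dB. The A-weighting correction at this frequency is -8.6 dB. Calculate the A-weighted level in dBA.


Given values:
  SPL = 62.6 dB
  A-weighting at 250 Hz = -8.6 dB
Formula: L_A = SPL + A_weight
L_A = 62.6 + (-8.6)
L_A = 54.0

54.0 dBA


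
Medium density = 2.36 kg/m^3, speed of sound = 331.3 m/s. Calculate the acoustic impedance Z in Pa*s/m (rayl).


Given values:
  rho = 2.36 kg/m^3
  c = 331.3 m/s
Formula: Z = rho * c
Z = 2.36 * 331.3
Z = 781.87

781.87 rayl


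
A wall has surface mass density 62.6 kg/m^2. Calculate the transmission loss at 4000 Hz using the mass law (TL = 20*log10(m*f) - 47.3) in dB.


Given values:
  m = 62.6 kg/m^2, f = 4000 Hz
Formula: TL = 20 * log10(m * f) - 47.3
Compute m * f = 62.6 * 4000 = 250400.0
Compute log10(250400.0) = 5.398634
Compute 20 * 5.398634 = 107.9727
TL = 107.9727 - 47.3 = 60.67

60.67 dB


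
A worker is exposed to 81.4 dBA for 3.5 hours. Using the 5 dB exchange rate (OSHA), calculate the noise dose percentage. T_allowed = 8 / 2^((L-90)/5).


Given values:
  L = 81.4 dBA, T = 3.5 hours
Formula: T_allowed = 8 / 2^((L - 90) / 5)
Compute exponent: (81.4 - 90) / 5 = -1.72
Compute 2^(-1.72) = 0.303549
T_allowed = 8 / 0.303549 = 26.354888 hours
Dose = (T / T_allowed) * 100
Dose = (3.5 / 26.354888) * 100 = 13.28

13.28 %


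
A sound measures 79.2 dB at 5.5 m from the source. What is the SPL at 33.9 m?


Given values:
  SPL1 = 79.2 dB, r1 = 5.5 m, r2 = 33.9 m
Formula: SPL2 = SPL1 - 20 * log10(r2 / r1)
Compute ratio: r2 / r1 = 33.9 / 5.5 = 6.1636
Compute log10: log10(6.1636) = 0.789834
Compute drop: 20 * 0.789834 = 15.7967
SPL2 = 79.2 - 15.7967 = 63.4

63.4 dB


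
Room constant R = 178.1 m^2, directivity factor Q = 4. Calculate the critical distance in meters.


Given values:
  R = 178.1 m^2, Q = 4
Formula: d_c = 0.141 * sqrt(Q * R)
Compute Q * R = 4 * 178.1 = 712.4
Compute sqrt(712.4) = 26.6908
d_c = 0.141 * 26.6908 = 3.763

3.763 m


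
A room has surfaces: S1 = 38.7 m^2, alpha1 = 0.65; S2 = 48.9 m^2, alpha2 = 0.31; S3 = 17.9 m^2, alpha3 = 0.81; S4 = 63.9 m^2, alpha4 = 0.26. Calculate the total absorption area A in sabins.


Given surfaces:
  Surface 1: 38.7 * 0.65 = 25.155
  Surface 2: 48.9 * 0.31 = 15.159
  Surface 3: 17.9 * 0.81 = 14.499
  Surface 4: 63.9 * 0.26 = 16.614
Formula: A = sum(Si * alpha_i)
A = 25.155 + 15.159 + 14.499 + 16.614
A = 71.43

71.43 sabins


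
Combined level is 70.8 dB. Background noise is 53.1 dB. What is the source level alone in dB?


Given values:
  L_total = 70.8 dB, L_bg = 53.1 dB
Formula: L_source = 10 * log10(10^(L_total/10) - 10^(L_bg/10))
Convert to linear:
  10^(70.8/10) = 12022644.3462
  10^(53.1/10) = 204173.7945
Difference: 12022644.3462 - 204173.7945 = 11818470.5517
L_source = 10 * log10(11818470.5517) = 70.73

70.73 dB


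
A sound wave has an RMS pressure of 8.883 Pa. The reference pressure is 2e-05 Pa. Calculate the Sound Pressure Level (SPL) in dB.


Given values:
  p = 8.883 Pa
  p_ref = 2e-05 Pa
Formula: SPL = 20 * log10(p / p_ref)
Compute ratio: p / p_ref = 8.883 / 2e-05 = 444150
Compute log10: log10(444150) = 5.64753
Multiply: SPL = 20 * 5.64753 = 112.95

112.95 dB


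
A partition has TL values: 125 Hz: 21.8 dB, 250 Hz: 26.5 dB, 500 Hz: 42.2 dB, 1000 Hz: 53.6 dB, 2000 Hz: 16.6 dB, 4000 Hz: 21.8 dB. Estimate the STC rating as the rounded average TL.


Given TL values at each frequency:
  125 Hz: 21.8 dB
  250 Hz: 26.5 dB
  500 Hz: 42.2 dB
  1000 Hz: 53.6 dB
  2000 Hz: 16.6 dB
  4000 Hz: 21.8 dB
Formula: STC ~ round(average of TL values)
Sum = 21.8 + 26.5 + 42.2 + 53.6 + 16.6 + 21.8 = 182.5
Average = 182.5 / 6 = 30.42
Rounded: 30

30


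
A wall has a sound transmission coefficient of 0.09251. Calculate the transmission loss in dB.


Given values:
  tau = 0.09251
Formula: TL = 10 * log10(1 / tau)
Compute 1 / tau = 1 / 0.09251 = 10.8096
Compute log10(10.8096) = 1.03381
TL = 10 * 1.03381 = 10.34

10.34 dB


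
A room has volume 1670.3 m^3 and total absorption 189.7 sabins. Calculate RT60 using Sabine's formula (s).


Given values:
  V = 1670.3 m^3
  A = 189.7 sabins
Formula: RT60 = 0.161 * V / A
Numerator: 0.161 * 1670.3 = 268.9183
RT60 = 268.9183 / 189.7 = 1.418

1.418 s


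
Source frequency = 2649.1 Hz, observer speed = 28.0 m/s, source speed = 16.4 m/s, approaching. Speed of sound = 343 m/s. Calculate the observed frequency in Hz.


Given values:
  f_s = 2649.1 Hz, v_o = 28.0 m/s, v_s = 16.4 m/s
  Direction: approaching
Formula: f_o = f_s * (c + v_o) / (c - v_s)
Numerator: c + v_o = 343 + 28.0 = 371.0
Denominator: c - v_s = 343 - 16.4 = 326.6
f_o = 2649.1 * 371.0 / 326.6 = 3009.23

3009.23 Hz


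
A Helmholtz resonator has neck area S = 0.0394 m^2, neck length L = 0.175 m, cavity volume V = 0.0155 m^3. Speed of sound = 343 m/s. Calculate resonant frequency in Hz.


Given values:
  S = 0.0394 m^2, L = 0.175 m, V = 0.0155 m^3, c = 343 m/s
Formula: f = (c / (2*pi)) * sqrt(S / (V * L))
Compute V * L = 0.0155 * 0.175 = 0.0027125
Compute S / (V * L) = 0.0394 / 0.0027125 = 14.5253
Compute sqrt(14.5253) = 3.811207
Compute c / (2*pi) = 343 / 6.283185 = 54.590148
f = 54.590148 * 3.811207 = 208.05

208.05 Hz


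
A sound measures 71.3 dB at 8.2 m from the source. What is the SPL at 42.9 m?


Given values:
  SPL1 = 71.3 dB, r1 = 8.2 m, r2 = 42.9 m
Formula: SPL2 = SPL1 - 20 * log10(r2 / r1)
Compute ratio: r2 / r1 = 42.9 / 8.2 = 5.2317
Compute log10: log10(5.2317) = 0.718643
Compute drop: 20 * 0.718643 = 14.3729
SPL2 = 71.3 - 14.3729 = 56.93

56.93 dB


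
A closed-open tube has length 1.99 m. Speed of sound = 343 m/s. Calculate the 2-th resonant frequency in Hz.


Given values:
  Tube type: closed-open, L = 1.99 m, c = 343 m/s, n = 2
Formula: f_n = (2n - 1) * c / (4 * L)
Compute 2n - 1 = 2*2 - 1 = 3
Compute 4 * L = 4 * 1.99 = 7.96
f = 3 * 343 / 7.96
f = 129.27

129.27 Hz


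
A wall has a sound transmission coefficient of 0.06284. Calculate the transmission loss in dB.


Given values:
  tau = 0.06284
Formula: TL = 10 * log10(1 / tau)
Compute 1 / tau = 1 / 0.06284 = 15.9134
Compute log10(15.9134) = 1.201763
TL = 10 * 1.201763 = 12.02

12.02 dB


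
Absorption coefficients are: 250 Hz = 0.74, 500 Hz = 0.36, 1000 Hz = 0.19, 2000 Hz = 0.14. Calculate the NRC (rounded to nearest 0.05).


Given values:
  a_250 = 0.74, a_500 = 0.36
  a_1000 = 0.19, a_2000 = 0.14
Formula: NRC = (a250 + a500 + a1000 + a2000) / 4
Sum = 0.74 + 0.36 + 0.19 + 0.14 = 1.43
NRC = 1.43 / 4 = 0.3575
Rounded to nearest 0.05: 0.35

0.35


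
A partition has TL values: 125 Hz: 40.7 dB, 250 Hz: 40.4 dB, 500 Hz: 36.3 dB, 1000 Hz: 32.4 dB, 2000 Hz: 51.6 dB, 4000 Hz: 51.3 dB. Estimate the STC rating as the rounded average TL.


Given TL values at each frequency:
  125 Hz: 40.7 dB
  250 Hz: 40.4 dB
  500 Hz: 36.3 dB
  1000 Hz: 32.4 dB
  2000 Hz: 51.6 dB
  4000 Hz: 51.3 dB
Formula: STC ~ round(average of TL values)
Sum = 40.7 + 40.4 + 36.3 + 32.4 + 51.6 + 51.3 = 252.7
Average = 252.7 / 6 = 42.12
Rounded: 42

42


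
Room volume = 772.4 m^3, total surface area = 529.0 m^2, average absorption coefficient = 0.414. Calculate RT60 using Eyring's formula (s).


Given values:
  V = 772.4 m^3, S = 529.0 m^2, alpha = 0.414
Formula: RT60 = 0.161 * V / (-S * ln(1 - alpha))
Compute ln(1 - 0.414) = ln(0.586) = -0.534435
Denominator: -529.0 * -0.534435 = 282.7161
Numerator: 0.161 * 772.4 = 124.3564
RT60 = 124.3564 / 282.7161 = 0.44

0.44 s


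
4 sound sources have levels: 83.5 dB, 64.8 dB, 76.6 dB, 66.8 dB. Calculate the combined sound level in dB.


Formula: L_total = 10 * log10( sum(10^(Li/10)) )
  Source 1: 10^(83.5/10) = 223872113.8568
  Source 2: 10^(64.8/10) = 3019951.7204
  Source 3: 10^(76.6/10) = 45708818.9615
  Source 4: 10^(66.8/10) = 4786300.9232
Sum of linear values = 277387185.4619
L_total = 10 * log10(277387185.4619) = 84.43

84.43 dB


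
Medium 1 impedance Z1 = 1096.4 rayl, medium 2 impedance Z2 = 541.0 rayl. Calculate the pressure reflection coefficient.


Given values:
  Z1 = 1096.4 rayl, Z2 = 541.0 rayl
Formula: R = (Z2 - Z1) / (Z2 + Z1)
Numerator: Z2 - Z1 = 541.0 - 1096.4 = -555.4
Denominator: Z2 + Z1 = 541.0 + 1096.4 = 1637.4
R = -555.4 / 1637.4 = -0.3392

-0.3392


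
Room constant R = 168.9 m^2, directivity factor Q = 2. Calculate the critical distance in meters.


Given values:
  R = 168.9 m^2, Q = 2
Formula: d_c = 0.141 * sqrt(Q * R)
Compute Q * R = 2 * 168.9 = 337.8
Compute sqrt(337.8) = 18.3793
d_c = 0.141 * 18.3793 = 2.591

2.591 m


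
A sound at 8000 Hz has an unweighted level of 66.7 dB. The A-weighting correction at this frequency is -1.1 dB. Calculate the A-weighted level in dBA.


Given values:
  SPL = 66.7 dB
  A-weighting at 8000 Hz = -1.1 dB
Formula: L_A = SPL + A_weight
L_A = 66.7 + (-1.1)
L_A = 65.6

65.6 dBA


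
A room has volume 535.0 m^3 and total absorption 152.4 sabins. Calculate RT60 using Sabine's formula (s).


Given values:
  V = 535.0 m^3
  A = 152.4 sabins
Formula: RT60 = 0.161 * V / A
Numerator: 0.161 * 535.0 = 86.135
RT60 = 86.135 / 152.4 = 0.565

0.565 s


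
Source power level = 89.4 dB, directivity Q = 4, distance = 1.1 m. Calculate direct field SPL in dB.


Given values:
  Lw = 89.4 dB, Q = 4, r = 1.1 m
Formula: SPL = Lw + 10 * log10(Q / (4 * pi * r^2))
Compute 4 * pi * r^2 = 4 * pi * 1.1^2 = 15.2053
Compute Q / denom = 4 / 15.2053 = 0.26306617
Compute 10 * log10(0.26306617) = -5.7993
SPL = 89.4 + (-5.7993) = 83.6

83.6 dB


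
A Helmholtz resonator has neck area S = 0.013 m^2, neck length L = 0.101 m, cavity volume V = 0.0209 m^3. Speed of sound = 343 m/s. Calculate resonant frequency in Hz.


Given values:
  S = 0.013 m^2, L = 0.101 m, V = 0.0209 m^3, c = 343 m/s
Formula: f = (c / (2*pi)) * sqrt(S / (V * L))
Compute V * L = 0.0209 * 0.101 = 0.0021109
Compute S / (V * L) = 0.013 / 0.0021109 = 6.1585
Compute sqrt(6.1585) = 2.481633
Compute c / (2*pi) = 343 / 6.283185 = 54.590148
f = 54.590148 * 2.481633 = 135.47

135.47 Hz


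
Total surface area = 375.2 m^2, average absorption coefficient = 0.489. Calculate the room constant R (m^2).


Given values:
  S = 375.2 m^2, alpha = 0.489
Formula: R = S * alpha / (1 - alpha)
Numerator: 375.2 * 0.489 = 183.4728
Denominator: 1 - 0.489 = 0.511
R = 183.4728 / 0.511 = 359.05

359.05 m^2


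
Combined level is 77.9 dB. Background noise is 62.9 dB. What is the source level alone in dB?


Given values:
  L_total = 77.9 dB, L_bg = 62.9 dB
Formula: L_source = 10 * log10(10^(L_total/10) - 10^(L_bg/10))
Convert to linear:
  10^(77.9/10) = 61659500.1861
  10^(62.9/10) = 1949844.5998
Difference: 61659500.1861 - 1949844.5998 = 59709655.5863
L_source = 10 * log10(59709655.5863) = 77.76

77.76 dB


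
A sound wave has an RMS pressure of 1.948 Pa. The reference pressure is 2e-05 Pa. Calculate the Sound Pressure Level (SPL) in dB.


Given values:
  p = 1.948 Pa
  p_ref = 2e-05 Pa
Formula: SPL = 20 * log10(p / p_ref)
Compute ratio: p / p_ref = 1.948 / 2e-05 = 97400
Compute log10: log10(97400) = 4.988559
Multiply: SPL = 20 * 4.988559 = 99.77

99.77 dB


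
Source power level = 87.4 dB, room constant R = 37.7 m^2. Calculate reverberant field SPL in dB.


Given values:
  Lw = 87.4 dB, R = 37.7 m^2
Formula: SPL = Lw + 10 * log10(4 / R)
Compute 4 / R = 4 / 37.7 = 0.106101
Compute 10 * log10(0.106101) = -9.7428
SPL = 87.4 + (-9.7428) = 77.66

77.66 dB


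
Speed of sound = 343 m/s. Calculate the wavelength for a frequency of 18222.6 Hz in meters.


Given values:
  c = 343 m/s, f = 18222.6 Hz
Formula: lambda = c / f
lambda = 343 / 18222.6
lambda = 0.0188

0.0188 m


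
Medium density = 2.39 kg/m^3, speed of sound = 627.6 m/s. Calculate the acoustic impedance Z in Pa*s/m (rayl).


Given values:
  rho = 2.39 kg/m^3
  c = 627.6 m/s
Formula: Z = rho * c
Z = 2.39 * 627.6
Z = 1499.96

1499.96 rayl


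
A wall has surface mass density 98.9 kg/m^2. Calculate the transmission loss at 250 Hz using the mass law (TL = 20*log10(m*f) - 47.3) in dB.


Given values:
  m = 98.9 kg/m^2, f = 250 Hz
Formula: TL = 20 * log10(m * f) - 47.3
Compute m * f = 98.9 * 250 = 24725.0
Compute log10(24725.0) = 4.393136
Compute 20 * 4.393136 = 87.8627
TL = 87.8627 - 47.3 = 40.56

40.56 dB


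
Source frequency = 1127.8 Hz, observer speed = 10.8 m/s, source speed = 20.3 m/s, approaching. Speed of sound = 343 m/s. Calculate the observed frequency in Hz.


Given values:
  f_s = 1127.8 Hz, v_o = 10.8 m/s, v_s = 20.3 m/s
  Direction: approaching
Formula: f_o = f_s * (c + v_o) / (c - v_s)
Numerator: c + v_o = 343 + 10.8 = 353.8
Denominator: c - v_s = 343 - 20.3 = 322.7
f_o = 1127.8 * 353.8 / 322.7 = 1236.49

1236.49 Hz


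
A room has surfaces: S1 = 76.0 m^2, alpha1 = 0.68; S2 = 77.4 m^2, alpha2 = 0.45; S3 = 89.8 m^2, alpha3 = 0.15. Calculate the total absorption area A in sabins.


Given surfaces:
  Surface 1: 76.0 * 0.68 = 51.68
  Surface 2: 77.4 * 0.45 = 34.83
  Surface 3: 89.8 * 0.15 = 13.47
Formula: A = sum(Si * alpha_i)
A = 51.68 + 34.83 + 13.47
A = 99.98

99.98 sabins


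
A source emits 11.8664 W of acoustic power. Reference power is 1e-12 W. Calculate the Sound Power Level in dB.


Given values:
  W = 11.8664 W
  W_ref = 1e-12 W
Formula: SWL = 10 * log10(W / W_ref)
Compute ratio: W / W_ref = 11866400000000
Compute log10: log10(11866400000000) = 13.074319
Multiply: SWL = 10 * 13.074319 = 130.74

130.74 dB


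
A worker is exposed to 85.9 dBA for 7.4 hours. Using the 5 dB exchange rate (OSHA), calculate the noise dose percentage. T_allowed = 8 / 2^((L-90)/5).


Given values:
  L = 85.9 dBA, T = 7.4 hours
Formula: T_allowed = 8 / 2^((L - 90) / 5)
Compute exponent: (85.9 - 90) / 5 = -0.82
Compute 2^(-0.82) = 0.566442
T_allowed = 8 / 0.566442 = 14.123247 hours
Dose = (T / T_allowed) * 100
Dose = (7.4 / 14.123247) * 100 = 52.4

52.4 %


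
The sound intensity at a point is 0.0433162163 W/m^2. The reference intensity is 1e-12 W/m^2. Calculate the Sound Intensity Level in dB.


Given values:
  I = 0.0433162163 W/m^2
  I_ref = 1e-12 W/m^2
Formula: SIL = 10 * log10(I / I_ref)
Compute ratio: I / I_ref = 43316216300
Compute log10: log10(43316216300) = 10.636651
Multiply: SIL = 10 * 10.636651 = 106.37

106.37 dB


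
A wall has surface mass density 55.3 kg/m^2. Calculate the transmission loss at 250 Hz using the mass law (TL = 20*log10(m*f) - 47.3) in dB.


Given values:
  m = 55.3 kg/m^2, f = 250 Hz
Formula: TL = 20 * log10(m * f) - 47.3
Compute m * f = 55.3 * 250 = 13825.0
Compute log10(13825.0) = 4.140665
Compute 20 * 4.140665 = 82.8133
TL = 82.8133 - 47.3 = 35.51

35.51 dB


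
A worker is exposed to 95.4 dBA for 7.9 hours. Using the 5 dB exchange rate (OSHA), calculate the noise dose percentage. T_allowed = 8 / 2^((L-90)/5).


Given values:
  L = 95.4 dBA, T = 7.9 hours
Formula: T_allowed = 8 / 2^((L - 90) / 5)
Compute exponent: (95.4 - 90) / 5 = 1.08
Compute 2^(1.08) = 2.114036
T_allowed = 8 / 2.114036 = 3.784231 hours
Dose = (T / T_allowed) * 100
Dose = (7.9 / 3.784231) * 100 = 208.76

208.76 %


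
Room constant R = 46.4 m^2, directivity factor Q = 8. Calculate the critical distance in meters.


Given values:
  R = 46.4 m^2, Q = 8
Formula: d_c = 0.141 * sqrt(Q * R)
Compute Q * R = 8 * 46.4 = 371.2
Compute sqrt(371.2) = 19.2666
d_c = 0.141 * 19.2666 = 2.717

2.717 m


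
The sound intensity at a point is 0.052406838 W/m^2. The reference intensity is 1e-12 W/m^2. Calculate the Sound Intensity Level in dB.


Given values:
  I = 0.052406838 W/m^2
  I_ref = 1e-12 W/m^2
Formula: SIL = 10 * log10(I / I_ref)
Compute ratio: I / I_ref = 52406838000
Compute log10: log10(52406838000) = 10.719388
Multiply: SIL = 10 * 10.719388 = 107.19

107.19 dB


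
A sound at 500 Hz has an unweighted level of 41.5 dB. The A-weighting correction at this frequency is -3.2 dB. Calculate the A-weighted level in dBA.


Given values:
  SPL = 41.5 dB
  A-weighting at 500 Hz = -3.2 dB
Formula: L_A = SPL + A_weight
L_A = 41.5 + (-3.2)
L_A = 38.3

38.3 dBA


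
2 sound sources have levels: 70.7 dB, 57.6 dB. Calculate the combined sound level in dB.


Formula: L_total = 10 * log10( sum(10^(Li/10)) )
  Source 1: 10^(70.7/10) = 11748975.5494
  Source 2: 10^(57.6/10) = 575439.9373
Sum of linear values = 12324415.4867
L_total = 10 * log10(12324415.4867) = 70.91

70.91 dB


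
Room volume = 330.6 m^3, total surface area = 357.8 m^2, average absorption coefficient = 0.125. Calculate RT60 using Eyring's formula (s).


Given values:
  V = 330.6 m^3, S = 357.8 m^2, alpha = 0.125
Formula: RT60 = 0.161 * V / (-S * ln(1 - alpha))
Compute ln(1 - 0.125) = ln(0.875) = -0.133531
Denominator: -357.8 * -0.133531 = 47.7774
Numerator: 0.161 * 330.6 = 53.2266
RT60 = 53.2266 / 47.7774 = 1.114

1.114 s


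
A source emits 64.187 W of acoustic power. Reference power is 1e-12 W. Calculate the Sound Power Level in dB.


Given values:
  W = 64.187 W
  W_ref = 1e-12 W
Formula: SWL = 10 * log10(W / W_ref)
Compute ratio: W / W_ref = 64187000000000
Compute log10: log10(64187000000000) = 13.807447
Multiply: SWL = 10 * 13.807447 = 138.07

138.07 dB


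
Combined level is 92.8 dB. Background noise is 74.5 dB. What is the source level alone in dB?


Given values:
  L_total = 92.8 dB, L_bg = 74.5 dB
Formula: L_source = 10 * log10(10^(L_total/10) - 10^(L_bg/10))
Convert to linear:
  10^(92.8/10) = 1905460717.9632
  10^(74.5/10) = 28183829.3126
Difference: 1905460717.9632 - 28183829.3126 = 1877276888.6506
L_source = 10 * log10(1877276888.6506) = 92.74

92.74 dB


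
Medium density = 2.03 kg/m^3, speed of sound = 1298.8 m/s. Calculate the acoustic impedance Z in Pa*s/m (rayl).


Given values:
  rho = 2.03 kg/m^3
  c = 1298.8 m/s
Formula: Z = rho * c
Z = 2.03 * 1298.8
Z = 2636.56

2636.56 rayl


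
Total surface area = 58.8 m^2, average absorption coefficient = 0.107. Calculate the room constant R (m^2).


Given values:
  S = 58.8 m^2, alpha = 0.107
Formula: R = S * alpha / (1 - alpha)
Numerator: 58.8 * 0.107 = 6.2916
Denominator: 1 - 0.107 = 0.893
R = 6.2916 / 0.893 = 7.05

7.05 m^2


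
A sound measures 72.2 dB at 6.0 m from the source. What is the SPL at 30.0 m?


Given values:
  SPL1 = 72.2 dB, r1 = 6.0 m, r2 = 30.0 m
Formula: SPL2 = SPL1 - 20 * log10(r2 / r1)
Compute ratio: r2 / r1 = 30.0 / 6.0 = 5.0
Compute log10: log10(5.0) = 0.69897
Compute drop: 20 * 0.69897 = 13.9794
SPL2 = 72.2 - 13.9794 = 58.22

58.22 dB


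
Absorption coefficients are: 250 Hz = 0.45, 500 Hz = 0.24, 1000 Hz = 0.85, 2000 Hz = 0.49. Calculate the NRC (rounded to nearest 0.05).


Given values:
  a_250 = 0.45, a_500 = 0.24
  a_1000 = 0.85, a_2000 = 0.49
Formula: NRC = (a250 + a500 + a1000 + a2000) / 4
Sum = 0.45 + 0.24 + 0.85 + 0.49 = 2.03
NRC = 2.03 / 4 = 0.5075
Rounded to nearest 0.05: 0.5

0.5


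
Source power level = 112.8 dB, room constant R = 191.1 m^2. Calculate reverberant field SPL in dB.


Given values:
  Lw = 112.8 dB, R = 191.1 m^2
Formula: SPL = Lw + 10 * log10(4 / R)
Compute 4 / R = 4 / 191.1 = 0.020931
Compute 10 * log10(0.020931) = -16.7921
SPL = 112.8 + (-16.7921) = 96.01

96.01 dB


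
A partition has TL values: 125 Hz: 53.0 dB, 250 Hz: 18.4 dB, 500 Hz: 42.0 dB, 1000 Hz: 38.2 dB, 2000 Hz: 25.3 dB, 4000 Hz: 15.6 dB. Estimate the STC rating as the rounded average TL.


Given TL values at each frequency:
  125 Hz: 53.0 dB
  250 Hz: 18.4 dB
  500 Hz: 42.0 dB
  1000 Hz: 38.2 dB
  2000 Hz: 25.3 dB
  4000 Hz: 15.6 dB
Formula: STC ~ round(average of TL values)
Sum = 53.0 + 18.4 + 42.0 + 38.2 + 25.3 + 15.6 = 192.5
Average = 192.5 / 6 = 32.08
Rounded: 32

32


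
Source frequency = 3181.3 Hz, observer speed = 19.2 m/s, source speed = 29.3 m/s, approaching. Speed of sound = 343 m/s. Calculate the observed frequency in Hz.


Given values:
  f_s = 3181.3 Hz, v_o = 19.2 m/s, v_s = 29.3 m/s
  Direction: approaching
Formula: f_o = f_s * (c + v_o) / (c - v_s)
Numerator: c + v_o = 343 + 19.2 = 362.2
Denominator: c - v_s = 343 - 29.3 = 313.7
f_o = 3181.3 * 362.2 / 313.7 = 3673.15

3673.15 Hz


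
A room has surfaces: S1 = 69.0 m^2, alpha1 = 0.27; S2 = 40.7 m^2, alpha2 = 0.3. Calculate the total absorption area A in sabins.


Given surfaces:
  Surface 1: 69.0 * 0.27 = 18.63
  Surface 2: 40.7 * 0.3 = 12.21
Formula: A = sum(Si * alpha_i)
A = 18.63 + 12.21
A = 30.84

30.84 sabins


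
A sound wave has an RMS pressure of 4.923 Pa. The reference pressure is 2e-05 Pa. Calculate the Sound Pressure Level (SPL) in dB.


Given values:
  p = 4.923 Pa
  p_ref = 2e-05 Pa
Formula: SPL = 20 * log10(p / p_ref)
Compute ratio: p / p_ref = 4.923 / 2e-05 = 246150
Compute log10: log10(246150) = 5.3912
Multiply: SPL = 20 * 5.3912 = 107.82

107.82 dB


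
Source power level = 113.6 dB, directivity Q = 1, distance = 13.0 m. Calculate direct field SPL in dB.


Given values:
  Lw = 113.6 dB, Q = 1, r = 13.0 m
Formula: SPL = Lw + 10 * log10(Q / (4 * pi * r^2))
Compute 4 * pi * r^2 = 4 * pi * 13.0^2 = 2123.7166
Compute Q / denom = 1 / 2123.7166 = 0.00047087
Compute 10 * log10(0.00047087) = -33.271
SPL = 113.6 + (-33.271) = 80.33

80.33 dB


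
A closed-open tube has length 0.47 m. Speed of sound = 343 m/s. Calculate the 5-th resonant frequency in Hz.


Given values:
  Tube type: closed-open, L = 0.47 m, c = 343 m/s, n = 5
Formula: f_n = (2n - 1) * c / (4 * L)
Compute 2n - 1 = 2*5 - 1 = 9
Compute 4 * L = 4 * 0.47 = 1.88
f = 9 * 343 / 1.88
f = 1642.02

1642.02 Hz


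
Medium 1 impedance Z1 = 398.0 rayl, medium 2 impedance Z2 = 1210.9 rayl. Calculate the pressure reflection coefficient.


Given values:
  Z1 = 398.0 rayl, Z2 = 1210.9 rayl
Formula: R = (Z2 - Z1) / (Z2 + Z1)
Numerator: Z2 - Z1 = 1210.9 - 398.0 = 812.9
Denominator: Z2 + Z1 = 1210.9 + 398.0 = 1608.9
R = 812.9 / 1608.9 = 0.5053

0.5053


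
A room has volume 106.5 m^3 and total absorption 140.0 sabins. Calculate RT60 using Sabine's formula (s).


Given values:
  V = 106.5 m^3
  A = 140.0 sabins
Formula: RT60 = 0.161 * V / A
Numerator: 0.161 * 106.5 = 17.1465
RT60 = 17.1465 / 140.0 = 0.122

0.122 s


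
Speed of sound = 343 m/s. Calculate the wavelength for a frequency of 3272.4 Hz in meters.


Given values:
  c = 343 m/s, f = 3272.4 Hz
Formula: lambda = c / f
lambda = 343 / 3272.4
lambda = 0.1048

0.1048 m


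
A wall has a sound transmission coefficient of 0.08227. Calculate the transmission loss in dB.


Given values:
  tau = 0.08227
Formula: TL = 10 * log10(1 / tau)
Compute 1 / tau = 1 / 0.08227 = 12.1551
Compute log10(12.1551) = 1.084759
TL = 10 * 1.084759 = 10.85

10.85 dB


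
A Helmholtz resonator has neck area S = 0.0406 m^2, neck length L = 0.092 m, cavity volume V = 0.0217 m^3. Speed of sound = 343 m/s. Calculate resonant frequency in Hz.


Given values:
  S = 0.0406 m^2, L = 0.092 m, V = 0.0217 m^3, c = 343 m/s
Formula: f = (c / (2*pi)) * sqrt(S / (V * L))
Compute V * L = 0.0217 * 0.092 = 0.0019964
Compute S / (V * L) = 0.0406 / 0.0019964 = 20.3366
Compute sqrt(20.3366) = 4.509612
Compute c / (2*pi) = 343 / 6.283185 = 54.590148
f = 54.590148 * 4.509612 = 246.18

246.18 Hz
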